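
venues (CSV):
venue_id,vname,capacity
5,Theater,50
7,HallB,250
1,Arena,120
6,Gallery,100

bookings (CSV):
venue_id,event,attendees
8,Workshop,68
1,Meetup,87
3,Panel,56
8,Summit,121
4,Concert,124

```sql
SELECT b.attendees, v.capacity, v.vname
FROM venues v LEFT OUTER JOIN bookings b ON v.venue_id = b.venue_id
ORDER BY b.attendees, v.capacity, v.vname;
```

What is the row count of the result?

4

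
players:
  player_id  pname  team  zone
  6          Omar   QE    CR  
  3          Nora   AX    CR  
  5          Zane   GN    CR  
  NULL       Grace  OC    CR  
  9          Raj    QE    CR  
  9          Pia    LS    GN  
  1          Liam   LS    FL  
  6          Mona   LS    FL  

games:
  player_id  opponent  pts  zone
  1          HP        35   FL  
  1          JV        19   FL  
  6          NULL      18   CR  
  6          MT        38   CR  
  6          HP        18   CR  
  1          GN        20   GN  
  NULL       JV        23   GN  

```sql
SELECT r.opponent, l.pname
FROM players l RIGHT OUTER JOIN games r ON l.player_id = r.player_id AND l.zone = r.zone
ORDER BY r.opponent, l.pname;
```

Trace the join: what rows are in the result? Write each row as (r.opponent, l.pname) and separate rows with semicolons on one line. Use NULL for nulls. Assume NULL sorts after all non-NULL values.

RIGHT JOIN keeps every row from `games`; unmatched rows get NULL for `players`'s columns.
Matching on l.player_id = r.player_id AND l.zone = r.zone. A NULL in a compared column never satisfies the condition.
Matched pairs: 5; unmatched r rows kept: 2.

(GN, NULL); (HP, Liam); (HP, Omar); (JV, Liam); (JV, NULL); (MT, Omar); (NULL, Omar)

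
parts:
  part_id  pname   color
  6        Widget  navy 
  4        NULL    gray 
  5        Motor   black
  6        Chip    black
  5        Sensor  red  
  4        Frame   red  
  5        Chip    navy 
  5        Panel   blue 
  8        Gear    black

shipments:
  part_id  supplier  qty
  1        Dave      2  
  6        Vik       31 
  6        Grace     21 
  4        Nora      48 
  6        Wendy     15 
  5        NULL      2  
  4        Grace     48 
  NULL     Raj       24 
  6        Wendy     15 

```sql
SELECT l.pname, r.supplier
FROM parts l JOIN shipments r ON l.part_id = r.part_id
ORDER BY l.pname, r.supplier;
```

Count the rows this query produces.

INNER JOIN keeps only pairs where the ON condition holds.
Matching on l.part_id = r.part_id. A NULL in a compared column never satisfies the condition.
- l[0] part_id=6 → 4 match(es) in r → 4 row(s).
- l[1] part_id=4 → 2 match(es) in r → 2 row(s).
- l[2] part_id=5 → 1 match(es) in r → 1 row(s).
- l[3] part_id=6 → 4 match(es) in r → 4 row(s).
- l[4] part_id=5 → 1 match(es) in r → 1 row(s).
- l[5] part_id=4 → 2 match(es) in r → 2 row(s).
- l[6] part_id=5 → 1 match(es) in r → 1 row(s).
- l[7] part_id=5 → 1 match(es) in r → 1 row(s).
- l[8] part_id=8 → no match; dropped.
Total: 16 rows.

16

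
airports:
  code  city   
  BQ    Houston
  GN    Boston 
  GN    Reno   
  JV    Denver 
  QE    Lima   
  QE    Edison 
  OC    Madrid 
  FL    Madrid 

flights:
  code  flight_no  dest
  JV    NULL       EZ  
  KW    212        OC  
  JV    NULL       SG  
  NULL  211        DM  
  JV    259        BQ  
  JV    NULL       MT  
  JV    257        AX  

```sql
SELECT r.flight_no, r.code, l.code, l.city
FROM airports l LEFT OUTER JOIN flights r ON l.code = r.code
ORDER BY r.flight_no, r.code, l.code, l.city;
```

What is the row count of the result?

12

LEFT JOIN keeps every row from `airports`; unmatched rows get NULL for `flights`'s columns.
Matching on l.code = r.code. A NULL in a compared column never satisfies the condition.
Matched pairs: 5; unmatched l rows kept: 7.
Total: 5 matched + 7 padded = 12 rows.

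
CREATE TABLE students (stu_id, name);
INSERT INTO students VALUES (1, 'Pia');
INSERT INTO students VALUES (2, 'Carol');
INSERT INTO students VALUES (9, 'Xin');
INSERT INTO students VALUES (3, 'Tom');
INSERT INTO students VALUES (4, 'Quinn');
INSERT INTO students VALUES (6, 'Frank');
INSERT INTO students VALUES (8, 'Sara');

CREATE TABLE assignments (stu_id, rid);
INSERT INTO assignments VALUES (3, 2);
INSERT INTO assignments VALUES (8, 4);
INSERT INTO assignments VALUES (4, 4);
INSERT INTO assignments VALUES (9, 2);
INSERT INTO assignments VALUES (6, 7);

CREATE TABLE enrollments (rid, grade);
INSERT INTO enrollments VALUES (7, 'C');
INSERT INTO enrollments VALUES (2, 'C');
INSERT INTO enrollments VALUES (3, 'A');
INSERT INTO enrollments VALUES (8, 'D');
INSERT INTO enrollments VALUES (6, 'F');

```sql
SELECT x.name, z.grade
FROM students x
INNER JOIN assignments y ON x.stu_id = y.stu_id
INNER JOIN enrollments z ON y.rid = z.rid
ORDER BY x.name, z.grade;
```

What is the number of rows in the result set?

Joins associate left-to-right: students INNER JOIN assignments on stu_id gives 5 intermediate row(s).
Then INNER JOIN `enrollments z` on rid: keep only rows whose y.rid appears in z.
Result: 3 row(s).

3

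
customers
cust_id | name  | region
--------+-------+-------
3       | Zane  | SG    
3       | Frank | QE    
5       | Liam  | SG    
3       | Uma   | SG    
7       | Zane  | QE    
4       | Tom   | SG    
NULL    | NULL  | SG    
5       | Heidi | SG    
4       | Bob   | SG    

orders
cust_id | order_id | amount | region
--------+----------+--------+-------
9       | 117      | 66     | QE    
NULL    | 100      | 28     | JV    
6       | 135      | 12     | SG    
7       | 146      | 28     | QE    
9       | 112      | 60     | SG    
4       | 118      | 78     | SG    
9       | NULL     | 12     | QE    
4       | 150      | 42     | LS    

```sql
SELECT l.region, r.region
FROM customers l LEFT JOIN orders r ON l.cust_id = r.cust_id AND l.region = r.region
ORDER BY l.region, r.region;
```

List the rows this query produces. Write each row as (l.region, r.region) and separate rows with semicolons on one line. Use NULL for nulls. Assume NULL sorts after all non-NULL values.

(QE, QE); (QE, NULL); (SG, SG); (SG, SG); (SG, NULL); (SG, NULL); (SG, NULL); (SG, NULL); (SG, NULL)

LEFT JOIN keeps every row from `customers`; unmatched rows get NULL for `orders`'s columns.
Matching on l.cust_id = r.cust_id AND l.region = r.region. A NULL in a compared column never satisfies the condition.
- l row (cust_id=3, region=SG): no match → kept, r columns NULL.
- l row (cust_id=3, region=QE): no match → kept, r columns NULL.
- l row (cust_id=5, region=SG): no match → kept, r columns NULL.
- l row (cust_id=3, region=SG): no match → kept, r columns NULL.
- l row (cust_id=7, region=QE): matches 1 r row(s) → 1 output row(s).
- l row (cust_id=4, region=SG): matches 1 r row(s) → 1 output row(s).
- l row (cust_id=NULL, region=SG): no match → kept, r columns NULL.
- l row (cust_id=5, region=SG): no match → kept, r columns NULL.
- l row (cust_id=4, region=SG): matches 1 r row(s) → 1 output row(s).
After projecting and ordering:
l.region | r.region
QE | QE
QE | NULL
SG | SG
SG | SG
SG | NULL
SG | NULL
SG | NULL
SG | NULL
SG | NULL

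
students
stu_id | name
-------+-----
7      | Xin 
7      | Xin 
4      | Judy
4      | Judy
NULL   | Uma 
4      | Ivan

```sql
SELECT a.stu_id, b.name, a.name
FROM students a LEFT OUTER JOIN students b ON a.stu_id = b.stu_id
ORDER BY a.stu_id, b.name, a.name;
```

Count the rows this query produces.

LEFT JOIN keeps every row from `students a`; unmatched rows get NULL for `students b`'s columns.
Matching on a.stu_id = b.stu_id. A NULL in a compared column never satisfies the condition.
- a[0] stu_id=7 → 2 match(es) in b → 2 row(s).
- a[1] stu_id=7 → 2 match(es) in b → 2 row(s).
- a[2] stu_id=4 → 3 match(es) in b → 3 row(s).
- a[3] stu_id=4 → 3 match(es) in b → 3 row(s).
- a[4] stu_id=NULL → no match; kept with NULLs on the b side.
- a[5] stu_id=4 → 3 match(es) in b → 3 row(s).
Total: 13 matched + 1 padded = 14 rows.

14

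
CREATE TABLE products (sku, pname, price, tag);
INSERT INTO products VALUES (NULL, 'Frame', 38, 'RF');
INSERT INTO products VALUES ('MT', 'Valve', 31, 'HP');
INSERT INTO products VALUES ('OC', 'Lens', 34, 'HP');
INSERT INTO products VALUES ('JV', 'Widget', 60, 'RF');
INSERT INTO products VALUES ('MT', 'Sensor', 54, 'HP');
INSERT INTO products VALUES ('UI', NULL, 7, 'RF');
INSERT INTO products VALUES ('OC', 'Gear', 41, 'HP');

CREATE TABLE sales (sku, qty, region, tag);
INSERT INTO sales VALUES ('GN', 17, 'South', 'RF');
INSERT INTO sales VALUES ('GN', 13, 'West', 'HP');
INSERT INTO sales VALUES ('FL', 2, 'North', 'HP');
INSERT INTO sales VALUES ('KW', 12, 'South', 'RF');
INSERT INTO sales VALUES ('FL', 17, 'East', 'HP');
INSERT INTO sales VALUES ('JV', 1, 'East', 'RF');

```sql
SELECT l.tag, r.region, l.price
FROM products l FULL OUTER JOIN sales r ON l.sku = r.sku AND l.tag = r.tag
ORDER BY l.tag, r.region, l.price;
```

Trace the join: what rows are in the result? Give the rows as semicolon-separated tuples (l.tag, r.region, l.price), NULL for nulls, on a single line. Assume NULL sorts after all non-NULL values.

FULL OUTER JOIN keeps every row from both sides; unmatched rows get NULL for the other side's columns.
Matching on l.sku = r.sku AND l.tag = r.tag. A NULL in a compared column never satisfies the condition.
- l[0] sku=NULL, tag=RF → no match; kept with NULLs on the r side.
- l[1] sku=MT, tag=HP → no match; kept with NULLs on the r side.
- l[2] sku=OC, tag=HP → no match; kept with NULLs on the r side.
- l[3] sku=JV, tag=RF → 1 match(es) in r → 1 row(s).
- l[4] sku=MT, tag=HP → no match; kept with NULLs on the r side.
- l[5] sku=UI, tag=RF → no match; kept with NULLs on the r side.
- l[6] sku=OC, tag=HP → no match; kept with NULLs on the r side.
- plus 5 unmatched r row(s), each kept with NULL l columns.

(HP, NULL, 31); (HP, NULL, 34); (HP, NULL, 41); (HP, NULL, 54); (RF, East, 60); (RF, NULL, 7); (RF, NULL, 38); (NULL, East, NULL); (NULL, North, NULL); (NULL, South, NULL); (NULL, South, NULL); (NULL, West, NULL)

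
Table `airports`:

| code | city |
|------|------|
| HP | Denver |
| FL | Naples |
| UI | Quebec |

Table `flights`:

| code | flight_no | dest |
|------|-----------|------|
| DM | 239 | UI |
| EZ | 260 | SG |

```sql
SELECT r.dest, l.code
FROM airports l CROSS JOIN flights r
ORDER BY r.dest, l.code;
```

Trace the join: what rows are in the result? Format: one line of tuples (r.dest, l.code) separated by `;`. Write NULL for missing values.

(SG, FL); (SG, HP); (SG, UI); (UI, FL); (UI, HP); (UI, UI)

CROSS JOIN pairs every row of `airports` with every row of `flights`: 3 × 2 = 6 rows.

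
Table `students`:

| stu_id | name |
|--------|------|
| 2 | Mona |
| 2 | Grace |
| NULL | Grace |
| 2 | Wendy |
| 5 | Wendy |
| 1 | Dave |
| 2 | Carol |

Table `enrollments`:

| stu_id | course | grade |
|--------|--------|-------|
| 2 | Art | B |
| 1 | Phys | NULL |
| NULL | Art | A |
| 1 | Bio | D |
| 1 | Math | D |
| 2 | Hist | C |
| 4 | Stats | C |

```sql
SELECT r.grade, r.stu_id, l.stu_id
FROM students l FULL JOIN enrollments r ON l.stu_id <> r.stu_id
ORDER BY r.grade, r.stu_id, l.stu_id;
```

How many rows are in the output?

27

FULL OUTER JOIN keeps every row from both sides; unmatched rows get NULL for the other side's columns.
Matching on l.stu_id <> r.stu_id. A NULL in a compared column never satisfies the condition.
- l row (stu_id=2): matches 4 r row(s) → 4 output row(s).
- l row (stu_id=2): matches 4 r row(s) → 4 output row(s).
- l row (stu_id=NULL): no match → kept, r columns NULL.
- l row (stu_id=2): matches 4 r row(s) → 4 output row(s).
- l row (stu_id=5): matches 6 r row(s) → 6 output row(s).
- l row (stu_id=1): matches 3 r row(s) → 3 output row(s).
- l row (stu_id=2): matches 4 r row(s) → 4 output row(s).
- 1 r row(s) had no l match → kept, l columns NULL.
Total: 25 matched + 2 padded = 27 rows.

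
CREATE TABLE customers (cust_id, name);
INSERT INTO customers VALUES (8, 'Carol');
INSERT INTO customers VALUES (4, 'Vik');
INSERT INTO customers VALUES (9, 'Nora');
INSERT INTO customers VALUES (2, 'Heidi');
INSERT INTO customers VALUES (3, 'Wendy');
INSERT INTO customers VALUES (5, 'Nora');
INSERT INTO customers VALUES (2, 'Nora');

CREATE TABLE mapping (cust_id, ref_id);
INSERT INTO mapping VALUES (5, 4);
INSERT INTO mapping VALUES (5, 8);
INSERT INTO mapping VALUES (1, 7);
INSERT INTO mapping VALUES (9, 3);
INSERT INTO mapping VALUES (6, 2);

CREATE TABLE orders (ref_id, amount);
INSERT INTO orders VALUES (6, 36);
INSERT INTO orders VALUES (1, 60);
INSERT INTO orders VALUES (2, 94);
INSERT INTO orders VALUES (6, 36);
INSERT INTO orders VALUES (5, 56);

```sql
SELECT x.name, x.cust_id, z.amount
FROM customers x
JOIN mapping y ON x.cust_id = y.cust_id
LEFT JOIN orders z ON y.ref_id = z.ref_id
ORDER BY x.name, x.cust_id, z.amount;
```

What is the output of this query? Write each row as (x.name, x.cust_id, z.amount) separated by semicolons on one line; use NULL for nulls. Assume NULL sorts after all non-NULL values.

Evaluate left to right. First `customers x INNER JOIN mapping y` on cust_id: 3 row(s).
Then LEFT JOIN `orders z` on ref_id: each of those 3 rows is kept; rows whose y.ref_id has no match in z get NULL for z's columns.

(Nora, 5, NULL); (Nora, 5, NULL); (Nora, 9, NULL)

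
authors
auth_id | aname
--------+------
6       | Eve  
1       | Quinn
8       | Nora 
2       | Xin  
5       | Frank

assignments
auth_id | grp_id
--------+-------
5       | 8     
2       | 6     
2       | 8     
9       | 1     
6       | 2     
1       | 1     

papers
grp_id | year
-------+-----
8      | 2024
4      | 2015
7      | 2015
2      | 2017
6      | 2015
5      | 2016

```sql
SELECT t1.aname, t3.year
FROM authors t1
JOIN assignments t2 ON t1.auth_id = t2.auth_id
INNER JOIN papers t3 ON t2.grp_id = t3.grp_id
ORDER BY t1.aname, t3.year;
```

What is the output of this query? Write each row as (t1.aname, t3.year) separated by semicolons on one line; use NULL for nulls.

(Eve, 2017); (Frank, 2024); (Xin, 2015); (Xin, 2024)

Evaluate left to right. First `authors t1 INNER JOIN assignments t2` on auth_id: 5 row(s).
Then INNER JOIN `papers t3` on grp_id: keep only rows whose t2.grp_id appears in t3.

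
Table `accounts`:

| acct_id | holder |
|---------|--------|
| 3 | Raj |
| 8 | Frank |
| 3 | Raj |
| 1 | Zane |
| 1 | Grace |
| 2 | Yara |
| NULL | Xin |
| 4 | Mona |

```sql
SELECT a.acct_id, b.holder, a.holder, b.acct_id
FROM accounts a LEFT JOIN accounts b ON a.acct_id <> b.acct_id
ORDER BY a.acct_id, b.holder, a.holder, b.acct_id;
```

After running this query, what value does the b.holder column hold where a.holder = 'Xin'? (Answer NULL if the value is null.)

NULL

LEFT JOIN keeps every row from `accounts a`; unmatched rows get NULL for `accounts b`'s columns.
Matching on a.acct_id <> b.acct_id. A NULL in a compared column never satisfies the condition.
Matched pairs: 38; unmatched a rows kept: 1.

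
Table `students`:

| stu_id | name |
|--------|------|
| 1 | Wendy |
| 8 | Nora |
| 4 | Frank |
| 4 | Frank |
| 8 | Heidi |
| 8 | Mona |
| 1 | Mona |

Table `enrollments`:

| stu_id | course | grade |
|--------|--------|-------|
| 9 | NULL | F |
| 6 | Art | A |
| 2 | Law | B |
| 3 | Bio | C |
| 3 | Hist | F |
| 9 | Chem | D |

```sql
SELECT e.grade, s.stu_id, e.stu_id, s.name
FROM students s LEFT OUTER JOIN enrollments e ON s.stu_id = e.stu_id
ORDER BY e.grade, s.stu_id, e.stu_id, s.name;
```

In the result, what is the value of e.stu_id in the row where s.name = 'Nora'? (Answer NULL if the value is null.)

NULL

LEFT JOIN keeps every row from `students`; unmatched rows get NULL for `enrollments`'s columns.
Matching on s.stu_id = e.stu_id.
Matched pairs: 0; unmatched s rows kept: 7.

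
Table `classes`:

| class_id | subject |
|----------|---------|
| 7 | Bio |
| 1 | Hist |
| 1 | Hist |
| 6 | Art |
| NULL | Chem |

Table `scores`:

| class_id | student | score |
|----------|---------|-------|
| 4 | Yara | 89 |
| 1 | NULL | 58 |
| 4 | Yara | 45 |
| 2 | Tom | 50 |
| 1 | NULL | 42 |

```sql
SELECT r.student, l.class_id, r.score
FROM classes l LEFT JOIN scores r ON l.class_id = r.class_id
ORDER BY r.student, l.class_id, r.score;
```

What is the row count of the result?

7

LEFT JOIN keeps every row from `classes`; unmatched rows get NULL for `scores`'s columns.
Matching on l.class_id = r.class_id. A NULL in a compared column never satisfies the condition.
- class_id=7: no r row matches, row kept with r columns NULL.
- class_id=1: 2 matching r row(s), so 2 row(s) emitted.
- class_id=1: 2 matching r row(s), so 2 row(s) emitted.
- class_id=6: no r row matches, row kept with r columns NULL.
- class_id=NULL: no r row matches, row kept with r columns NULL.
Total: 4 matched + 3 padded = 7 rows.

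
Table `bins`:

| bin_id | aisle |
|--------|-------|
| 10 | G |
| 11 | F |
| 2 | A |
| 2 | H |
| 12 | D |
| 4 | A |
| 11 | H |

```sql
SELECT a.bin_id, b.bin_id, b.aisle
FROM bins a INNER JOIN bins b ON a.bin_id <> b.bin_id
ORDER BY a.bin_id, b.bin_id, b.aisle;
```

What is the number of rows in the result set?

38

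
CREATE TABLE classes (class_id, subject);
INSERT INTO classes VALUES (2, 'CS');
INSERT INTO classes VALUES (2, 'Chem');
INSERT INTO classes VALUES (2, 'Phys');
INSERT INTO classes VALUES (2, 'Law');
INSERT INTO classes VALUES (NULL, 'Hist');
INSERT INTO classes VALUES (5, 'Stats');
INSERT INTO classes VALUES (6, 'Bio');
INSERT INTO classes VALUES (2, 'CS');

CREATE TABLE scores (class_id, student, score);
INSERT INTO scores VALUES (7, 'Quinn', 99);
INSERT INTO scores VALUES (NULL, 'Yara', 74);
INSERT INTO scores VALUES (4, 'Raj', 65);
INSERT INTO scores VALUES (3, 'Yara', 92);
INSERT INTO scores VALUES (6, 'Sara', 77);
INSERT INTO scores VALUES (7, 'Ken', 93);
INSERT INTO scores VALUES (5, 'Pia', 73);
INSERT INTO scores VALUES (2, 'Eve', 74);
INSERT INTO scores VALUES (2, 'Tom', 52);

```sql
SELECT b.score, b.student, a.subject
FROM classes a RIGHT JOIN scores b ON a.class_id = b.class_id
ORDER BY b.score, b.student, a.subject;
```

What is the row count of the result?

17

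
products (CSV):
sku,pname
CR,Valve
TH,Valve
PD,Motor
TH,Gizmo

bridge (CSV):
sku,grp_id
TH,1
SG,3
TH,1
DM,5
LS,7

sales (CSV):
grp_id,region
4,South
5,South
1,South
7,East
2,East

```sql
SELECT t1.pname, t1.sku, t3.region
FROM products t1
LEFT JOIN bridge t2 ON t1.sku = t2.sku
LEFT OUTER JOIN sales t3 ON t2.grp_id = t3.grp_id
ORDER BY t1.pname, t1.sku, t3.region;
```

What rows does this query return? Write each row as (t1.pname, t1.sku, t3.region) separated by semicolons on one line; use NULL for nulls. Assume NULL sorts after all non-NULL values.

(Gizmo, TH, South); (Gizmo, TH, South); (Motor, PD, NULL); (Valve, CR, NULL); (Valve, TH, South); (Valve, TH, South)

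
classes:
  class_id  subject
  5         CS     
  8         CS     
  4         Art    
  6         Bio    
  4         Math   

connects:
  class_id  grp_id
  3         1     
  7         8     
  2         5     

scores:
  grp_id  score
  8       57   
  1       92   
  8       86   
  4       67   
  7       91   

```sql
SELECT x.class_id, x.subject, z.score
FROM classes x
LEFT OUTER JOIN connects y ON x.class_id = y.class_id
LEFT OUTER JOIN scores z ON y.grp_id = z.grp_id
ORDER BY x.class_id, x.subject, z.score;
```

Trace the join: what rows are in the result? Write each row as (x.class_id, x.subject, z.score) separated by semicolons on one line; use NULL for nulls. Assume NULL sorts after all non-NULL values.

(4, Art, NULL); (4, Math, NULL); (5, CS, NULL); (6, Bio, NULL); (8, CS, NULL)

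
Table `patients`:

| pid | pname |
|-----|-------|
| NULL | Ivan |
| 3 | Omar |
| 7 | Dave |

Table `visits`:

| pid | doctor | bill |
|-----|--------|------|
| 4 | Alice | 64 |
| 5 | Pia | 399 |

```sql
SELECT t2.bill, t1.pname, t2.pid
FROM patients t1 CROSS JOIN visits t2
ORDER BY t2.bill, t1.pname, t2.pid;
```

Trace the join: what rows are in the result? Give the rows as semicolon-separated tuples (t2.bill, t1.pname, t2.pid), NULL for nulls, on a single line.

(64, Dave, 4); (64, Ivan, 4); (64, Omar, 4); (399, Dave, 5); (399, Ivan, 5); (399, Omar, 5)

CROSS JOIN pairs every row of `patients` with every row of `visits`: 3 × 2 = 6 rows.
After projecting and ordering:
t2.bill | t1.pname | t2.pid
64 | Dave | 4
64 | Ivan | 4
64 | Omar | 4
399 | Dave | 5
399 | Ivan | 5
399 | Omar | 5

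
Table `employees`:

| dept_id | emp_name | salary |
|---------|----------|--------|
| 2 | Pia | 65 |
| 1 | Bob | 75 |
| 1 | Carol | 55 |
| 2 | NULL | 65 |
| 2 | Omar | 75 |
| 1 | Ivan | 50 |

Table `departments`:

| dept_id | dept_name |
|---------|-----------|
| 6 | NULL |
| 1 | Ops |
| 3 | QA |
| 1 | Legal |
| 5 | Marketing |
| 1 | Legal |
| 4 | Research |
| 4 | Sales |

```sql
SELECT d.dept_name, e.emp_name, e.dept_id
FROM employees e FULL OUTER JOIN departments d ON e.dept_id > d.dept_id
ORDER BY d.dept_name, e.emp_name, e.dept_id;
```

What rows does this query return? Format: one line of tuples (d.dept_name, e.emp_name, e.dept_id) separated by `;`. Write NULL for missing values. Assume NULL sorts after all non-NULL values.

(Legal, Omar, 2); (Legal, Omar, 2); (Legal, Pia, 2); (Legal, Pia, 2); (Legal, NULL, 2); (Legal, NULL, 2); (Marketing, NULL, NULL); (Ops, Omar, 2); (Ops, Pia, 2); (Ops, NULL, 2); (QA, NULL, NULL); (Research, NULL, NULL); (Sales, NULL, NULL); (NULL, Bob, 1); (NULL, Carol, 1); (NULL, Ivan, 1); (NULL, NULL, NULL)

FULL OUTER JOIN keeps every row from both sides; unmatched rows get NULL for the other side's columns.
Matching on e.dept_id > d.dept_id.
- dept_id=2: 3 matching d row(s), so 3 row(s) emitted.
- dept_id=1: no d row matches, row kept with d columns NULL.
- dept_id=1: no d row matches, row kept with d columns NULL.
- dept_id=2: 3 matching d row(s), so 3 row(s) emitted.
- dept_id=2: 3 matching d row(s), so 3 row(s) emitted.
- dept_id=1: no d row matches, row kept with d columns NULL.
- 5 row(s) from d found no e partner → padded with NULL.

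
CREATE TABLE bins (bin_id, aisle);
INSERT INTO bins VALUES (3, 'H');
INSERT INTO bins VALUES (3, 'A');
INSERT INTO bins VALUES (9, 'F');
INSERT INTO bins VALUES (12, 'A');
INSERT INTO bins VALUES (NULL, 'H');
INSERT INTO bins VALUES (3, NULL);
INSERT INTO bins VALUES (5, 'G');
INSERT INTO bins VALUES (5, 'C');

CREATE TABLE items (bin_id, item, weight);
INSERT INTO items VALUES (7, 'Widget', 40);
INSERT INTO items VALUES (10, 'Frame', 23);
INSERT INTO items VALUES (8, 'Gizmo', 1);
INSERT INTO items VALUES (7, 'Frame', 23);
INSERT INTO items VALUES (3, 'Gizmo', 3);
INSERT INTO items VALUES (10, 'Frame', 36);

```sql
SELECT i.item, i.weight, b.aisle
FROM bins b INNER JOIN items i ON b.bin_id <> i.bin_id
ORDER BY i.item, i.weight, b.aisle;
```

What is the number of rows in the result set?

39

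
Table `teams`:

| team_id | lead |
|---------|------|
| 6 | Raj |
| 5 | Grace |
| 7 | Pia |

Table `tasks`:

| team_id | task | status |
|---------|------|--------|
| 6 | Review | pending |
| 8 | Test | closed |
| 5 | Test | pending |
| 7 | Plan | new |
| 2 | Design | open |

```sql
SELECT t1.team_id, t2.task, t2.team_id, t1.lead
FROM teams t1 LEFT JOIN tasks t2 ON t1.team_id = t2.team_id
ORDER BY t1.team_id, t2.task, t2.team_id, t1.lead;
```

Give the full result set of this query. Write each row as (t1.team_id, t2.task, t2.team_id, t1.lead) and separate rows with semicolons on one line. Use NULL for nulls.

LEFT JOIN keeps every row from `teams`; unmatched rows get NULL for `tasks`'s columns.
Matching on t1.team_id = t2.team_id.
- team_id=6: 1 matching t2 row(s), so 1 row(s) emitted.
- team_id=5: 1 matching t2 row(s), so 1 row(s) emitted.
- team_id=7: 1 matching t2 row(s), so 1 row(s) emitted.
After projecting and ordering:
t1.team_id | t2.task | t2.team_id | t1.lead
5 | Test | 5 | Grace
6 | Review | 6 | Raj
7 | Plan | 7 | Pia

(5, Test, 5, Grace); (6, Review, 6, Raj); (7, Plan, 7, Pia)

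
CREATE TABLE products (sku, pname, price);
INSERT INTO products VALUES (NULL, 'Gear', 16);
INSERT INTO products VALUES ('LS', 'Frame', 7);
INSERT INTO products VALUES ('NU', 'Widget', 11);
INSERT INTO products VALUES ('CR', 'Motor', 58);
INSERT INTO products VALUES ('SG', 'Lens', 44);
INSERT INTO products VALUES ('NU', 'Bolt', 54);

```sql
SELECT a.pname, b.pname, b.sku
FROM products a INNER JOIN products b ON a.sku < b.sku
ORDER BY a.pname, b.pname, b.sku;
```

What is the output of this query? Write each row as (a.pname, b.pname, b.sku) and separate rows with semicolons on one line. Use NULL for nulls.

INNER JOIN keeps only pairs where the ON condition holds.
Matching on a.sku < b.sku. A NULL in a compared column never satisfies the condition.
- a[0] sku=NULL → no match; dropped.
- a[1] sku=LS → 3 match(es) in b → 3 row(s).
- a[2] sku=NU → 1 match(es) in b → 1 row(s).
- a[3] sku=CR → 4 match(es) in b → 4 row(s).
- a[4] sku=SG → no match; dropped.
- a[5] sku=NU → 1 match(es) in b → 1 row(s).
After projecting and ordering:
a.pname | b.pname | b.sku
Bolt | Lens | SG
Frame | Bolt | NU
Frame | Lens | SG
Frame | Widget | NU
Motor | Bolt | NU
Motor | Frame | LS
Motor | Lens | SG
Motor | Widget | NU
Widget | Lens | SG

(Bolt, Lens, SG); (Frame, Bolt, NU); (Frame, Lens, SG); (Frame, Widget, NU); (Motor, Bolt, NU); (Motor, Frame, LS); (Motor, Lens, SG); (Motor, Widget, NU); (Widget, Lens, SG)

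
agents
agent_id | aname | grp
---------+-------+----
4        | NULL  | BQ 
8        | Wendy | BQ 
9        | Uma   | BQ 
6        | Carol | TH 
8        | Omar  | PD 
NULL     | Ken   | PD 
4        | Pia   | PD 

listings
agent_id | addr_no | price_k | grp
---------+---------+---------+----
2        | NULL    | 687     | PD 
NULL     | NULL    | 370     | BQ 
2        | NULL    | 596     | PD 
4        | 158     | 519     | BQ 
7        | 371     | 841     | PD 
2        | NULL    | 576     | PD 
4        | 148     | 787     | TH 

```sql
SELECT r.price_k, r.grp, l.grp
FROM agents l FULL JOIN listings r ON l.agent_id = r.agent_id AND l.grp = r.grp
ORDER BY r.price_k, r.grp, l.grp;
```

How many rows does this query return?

13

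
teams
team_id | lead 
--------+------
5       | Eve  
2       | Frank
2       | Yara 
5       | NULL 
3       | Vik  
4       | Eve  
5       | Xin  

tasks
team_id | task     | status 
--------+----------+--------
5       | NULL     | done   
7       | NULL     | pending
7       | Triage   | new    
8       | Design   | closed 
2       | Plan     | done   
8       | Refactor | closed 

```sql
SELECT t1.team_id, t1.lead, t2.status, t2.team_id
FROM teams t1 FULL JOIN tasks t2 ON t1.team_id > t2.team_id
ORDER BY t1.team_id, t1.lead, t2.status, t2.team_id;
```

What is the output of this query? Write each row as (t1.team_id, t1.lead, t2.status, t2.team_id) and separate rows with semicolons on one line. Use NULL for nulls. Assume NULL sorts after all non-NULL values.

(2, Frank, NULL, NULL); (2, Yara, NULL, NULL); (3, Vik, done, 2); (4, Eve, done, 2); (5, Eve, done, 2); (5, Xin, done, 2); (5, NULL, done, 2); (NULL, NULL, closed, 8); (NULL, NULL, closed, 8); (NULL, NULL, done, 5); (NULL, NULL, new, 7); (NULL, NULL, pending, 7)

FULL OUTER JOIN keeps every row from both sides; unmatched rows get NULL for the other side's columns.
Matching on t1.team_id > t2.team_id.
- t1 row (team_id=5): matches 1 t2 row(s) → 1 output row(s).
- t1 row (team_id=2): no match → kept, t2 columns NULL.
- t1 row (team_id=2): no match → kept, t2 columns NULL.
- t1 row (team_id=5): matches 1 t2 row(s) → 1 output row(s).
- t1 row (team_id=3): matches 1 t2 row(s) → 1 output row(s).
- t1 row (team_id=4): matches 1 t2 row(s) → 1 output row(s).
- t1 row (team_id=5): matches 1 t2 row(s) → 1 output row(s).
- 5 t2 row(s) had no t1 match → kept, t1 columns NULL.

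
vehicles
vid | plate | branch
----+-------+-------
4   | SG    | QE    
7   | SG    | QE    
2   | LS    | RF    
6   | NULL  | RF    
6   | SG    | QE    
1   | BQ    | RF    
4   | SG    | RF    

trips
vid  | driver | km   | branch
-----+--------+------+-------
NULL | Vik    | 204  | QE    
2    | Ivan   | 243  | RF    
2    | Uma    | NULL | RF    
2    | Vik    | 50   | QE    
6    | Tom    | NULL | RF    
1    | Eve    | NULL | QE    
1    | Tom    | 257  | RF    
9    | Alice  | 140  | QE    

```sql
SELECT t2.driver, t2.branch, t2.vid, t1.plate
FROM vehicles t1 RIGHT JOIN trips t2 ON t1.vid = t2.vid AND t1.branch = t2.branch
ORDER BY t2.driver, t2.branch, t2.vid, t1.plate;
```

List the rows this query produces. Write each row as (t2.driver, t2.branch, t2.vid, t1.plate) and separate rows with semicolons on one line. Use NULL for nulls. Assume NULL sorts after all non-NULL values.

RIGHT JOIN keeps every row from `trips`; unmatched rows get NULL for `vehicles`'s columns.
Matching on t1.vid = t2.vid AND t1.branch = t2.branch. A NULL in a compared column never satisfies the condition.
- vid=4, branch=QE: no matching t2 row.
- vid=7, branch=QE: no matching t2 row.
- vid=2, branch=RF: 2 matching t2 row(s), so 2 row(s) emitted.
- vid=6, branch=RF: 1 matching t2 row(s), so 1 row(s) emitted.
- vid=6, branch=QE: no matching t2 row.
- vid=1, branch=RF: 1 matching t2 row(s), so 1 row(s) emitted.
- vid=4, branch=RF: no matching t2 row.
- plus 4 unmatched t2 row(s), each kept with NULL t1 columns.
After projecting and ordering:
t2.driver | t2.branch | t2.vid | t1.plate
Alice | QE | 9 | NULL
Eve | QE | 1 | NULL
Ivan | RF | 2 | LS
Tom | RF | 1 | BQ
Tom | RF | 6 | NULL
Uma | RF | 2 | LS
Vik | QE | 2 | NULL
Vik | QE | NULL | NULL

(Alice, QE, 9, NULL); (Eve, QE, 1, NULL); (Ivan, RF, 2, LS); (Tom, RF, 1, BQ); (Tom, RF, 6, NULL); (Uma, RF, 2, LS); (Vik, QE, 2, NULL); (Vik, QE, NULL, NULL)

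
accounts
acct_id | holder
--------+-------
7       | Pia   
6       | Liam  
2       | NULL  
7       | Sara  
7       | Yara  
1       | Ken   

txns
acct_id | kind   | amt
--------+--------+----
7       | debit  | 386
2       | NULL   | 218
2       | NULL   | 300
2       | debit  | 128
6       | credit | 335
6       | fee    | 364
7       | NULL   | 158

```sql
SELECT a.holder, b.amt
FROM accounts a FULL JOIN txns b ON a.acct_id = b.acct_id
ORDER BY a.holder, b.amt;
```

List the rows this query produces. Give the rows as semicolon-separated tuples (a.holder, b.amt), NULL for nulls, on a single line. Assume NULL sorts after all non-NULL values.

(Ken, NULL); (Liam, 335); (Liam, 364); (Pia, 158); (Pia, 386); (Sara, 158); (Sara, 386); (Yara, 158); (Yara, 386); (NULL, 128); (NULL, 218); (NULL, 300)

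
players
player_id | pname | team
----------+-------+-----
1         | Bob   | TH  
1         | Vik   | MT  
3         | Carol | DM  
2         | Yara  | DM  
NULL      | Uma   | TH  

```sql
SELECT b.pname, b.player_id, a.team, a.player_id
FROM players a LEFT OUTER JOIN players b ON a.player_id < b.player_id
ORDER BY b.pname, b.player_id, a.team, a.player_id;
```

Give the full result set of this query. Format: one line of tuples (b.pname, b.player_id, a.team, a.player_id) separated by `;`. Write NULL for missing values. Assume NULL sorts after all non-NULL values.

LEFT JOIN keeps every row from `players a`; unmatched rows get NULL for `players b`'s columns.
Matching on a.player_id < b.player_id. A NULL in a compared column never satisfies the condition.
- player_id=1: 2 matching b row(s), so 2 row(s) emitted.
- player_id=1: 2 matching b row(s), so 2 row(s) emitted.
- player_id=3: no b row matches, row kept with b columns NULL.
- player_id=2: 1 matching b row(s), so 1 row(s) emitted.
- player_id=NULL: no b row matches, row kept with b columns NULL.
After projecting and ordering:
b.pname | b.player_id | a.team | a.player_id
Carol | 3 | DM | 2
Carol | 3 | MT | 1
Carol | 3 | TH | 1
Yara | 2 | MT | 1
Yara | 2 | TH | 1
NULL | NULL | DM | 3
NULL | NULL | TH | NULL

(Carol, 3, DM, 2); (Carol, 3, MT, 1); (Carol, 3, TH, 1); (Yara, 2, MT, 1); (Yara, 2, TH, 1); (NULL, NULL, DM, 3); (NULL, NULL, TH, NULL)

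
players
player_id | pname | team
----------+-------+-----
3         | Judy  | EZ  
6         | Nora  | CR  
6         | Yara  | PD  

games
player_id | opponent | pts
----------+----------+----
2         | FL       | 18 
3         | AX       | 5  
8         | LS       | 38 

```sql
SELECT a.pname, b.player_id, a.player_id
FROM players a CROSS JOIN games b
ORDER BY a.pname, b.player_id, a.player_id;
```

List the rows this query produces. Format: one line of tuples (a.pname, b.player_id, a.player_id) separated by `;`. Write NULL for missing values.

(Judy, 2, 3); (Judy, 3, 3); (Judy, 8, 3); (Nora, 2, 6); (Nora, 3, 6); (Nora, 8, 6); (Yara, 2, 6); (Yara, 3, 6); (Yara, 8, 6)

CROSS JOIN pairs every row of `players` with every row of `games`: 3 × 3 = 9 rows.
After projecting and ordering:
a.pname | b.player_id | a.player_id
Judy | 2 | 3
Judy | 3 | 3
Judy | 8 | 3
Nora | 2 | 6
Nora | 3 | 6
Nora | 8 | 6
Yara | 2 | 6
Yara | 3 | 6
Yara | 8 | 6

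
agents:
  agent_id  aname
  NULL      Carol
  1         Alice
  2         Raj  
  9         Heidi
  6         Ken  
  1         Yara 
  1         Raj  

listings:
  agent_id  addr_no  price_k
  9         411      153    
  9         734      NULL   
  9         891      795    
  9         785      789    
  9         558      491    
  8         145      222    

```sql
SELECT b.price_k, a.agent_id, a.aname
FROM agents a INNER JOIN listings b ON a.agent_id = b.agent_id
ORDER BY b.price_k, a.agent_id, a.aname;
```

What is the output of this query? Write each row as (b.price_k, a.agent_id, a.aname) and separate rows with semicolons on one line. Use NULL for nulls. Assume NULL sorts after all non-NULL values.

INNER JOIN keeps only pairs where the ON condition holds.
Matching on a.agent_id = b.agent_id. A NULL in a compared column never satisfies the condition.
Matched pairs: 5.

(153, 9, Heidi); (491, 9, Heidi); (789, 9, Heidi); (795, 9, Heidi); (NULL, 9, Heidi)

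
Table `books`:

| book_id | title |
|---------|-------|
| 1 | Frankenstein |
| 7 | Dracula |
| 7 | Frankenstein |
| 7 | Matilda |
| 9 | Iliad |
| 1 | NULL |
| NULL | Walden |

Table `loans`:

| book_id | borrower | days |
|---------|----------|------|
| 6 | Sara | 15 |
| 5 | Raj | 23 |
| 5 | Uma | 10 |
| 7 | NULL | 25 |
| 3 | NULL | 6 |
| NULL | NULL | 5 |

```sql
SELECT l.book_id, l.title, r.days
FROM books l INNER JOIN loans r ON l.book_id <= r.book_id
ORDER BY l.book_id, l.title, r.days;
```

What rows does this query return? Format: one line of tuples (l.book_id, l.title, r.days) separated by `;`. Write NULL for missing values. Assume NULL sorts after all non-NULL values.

INNER JOIN keeps only pairs where the ON condition holds.
Matching on l.book_id <= r.book_id. A NULL in a compared column never satisfies the condition.
Matched pairs: 13.

(1, Frankenstein, 6); (1, Frankenstein, 10); (1, Frankenstein, 15); (1, Frankenstein, 23); (1, Frankenstein, 25); (1, NULL, 6); (1, NULL, 10); (1, NULL, 15); (1, NULL, 23); (1, NULL, 25); (7, Dracula, 25); (7, Frankenstein, 25); (7, Matilda, 25)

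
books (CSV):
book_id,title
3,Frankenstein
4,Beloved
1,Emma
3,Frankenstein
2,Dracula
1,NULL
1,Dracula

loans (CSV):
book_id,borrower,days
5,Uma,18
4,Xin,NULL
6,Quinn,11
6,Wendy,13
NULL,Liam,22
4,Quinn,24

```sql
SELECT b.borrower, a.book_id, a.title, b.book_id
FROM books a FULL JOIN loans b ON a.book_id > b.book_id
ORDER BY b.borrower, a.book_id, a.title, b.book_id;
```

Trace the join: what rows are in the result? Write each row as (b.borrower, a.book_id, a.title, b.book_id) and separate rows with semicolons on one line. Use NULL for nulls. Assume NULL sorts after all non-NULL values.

(Liam, NULL, NULL, NULL); (Quinn, NULL, NULL, 4); (Quinn, NULL, NULL, 6); (Uma, NULL, NULL, 5); (Wendy, NULL, NULL, 6); (Xin, NULL, NULL, 4); (NULL, 1, Dracula, NULL); (NULL, 1, Emma, NULL); (NULL, 1, NULL, NULL); (NULL, 2, Dracula, NULL); (NULL, 3, Frankenstein, NULL); (NULL, 3, Frankenstein, NULL); (NULL, 4, Beloved, NULL)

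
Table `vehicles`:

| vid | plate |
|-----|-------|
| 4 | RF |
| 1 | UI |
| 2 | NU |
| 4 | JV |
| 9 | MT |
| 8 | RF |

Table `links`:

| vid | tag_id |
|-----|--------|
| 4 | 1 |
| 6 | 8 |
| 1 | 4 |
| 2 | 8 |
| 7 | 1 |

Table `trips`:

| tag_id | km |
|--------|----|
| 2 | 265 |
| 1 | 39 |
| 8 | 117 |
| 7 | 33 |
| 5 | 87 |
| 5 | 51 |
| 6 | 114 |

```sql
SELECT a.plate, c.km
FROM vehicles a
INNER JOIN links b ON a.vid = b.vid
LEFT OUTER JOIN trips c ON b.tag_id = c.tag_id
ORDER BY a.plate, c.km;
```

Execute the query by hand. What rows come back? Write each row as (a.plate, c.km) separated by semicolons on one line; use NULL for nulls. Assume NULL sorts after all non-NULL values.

Step 1 — a INNER JOIN b on vid → 4 row(s).
Then LEFT JOIN `trips c` on tag_id: each of those 4 rows is kept; rows whose b.tag_id has no match in c get NULL for c's columns.

(JV, 39); (NU, 117); (RF, 39); (UI, NULL)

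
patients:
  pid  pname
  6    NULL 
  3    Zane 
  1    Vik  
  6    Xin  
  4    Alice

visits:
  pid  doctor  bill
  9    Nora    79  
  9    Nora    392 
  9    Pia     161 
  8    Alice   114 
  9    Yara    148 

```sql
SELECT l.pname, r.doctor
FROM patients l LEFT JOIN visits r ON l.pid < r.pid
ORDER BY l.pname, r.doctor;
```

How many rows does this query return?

LEFT JOIN keeps every row from `patients`; unmatched rows get NULL for `visits`'s columns.
Matching on l.pid < r.pid.
Matched pairs: 25; unmatched l rows kept: 0.
Total: 25 rows.

25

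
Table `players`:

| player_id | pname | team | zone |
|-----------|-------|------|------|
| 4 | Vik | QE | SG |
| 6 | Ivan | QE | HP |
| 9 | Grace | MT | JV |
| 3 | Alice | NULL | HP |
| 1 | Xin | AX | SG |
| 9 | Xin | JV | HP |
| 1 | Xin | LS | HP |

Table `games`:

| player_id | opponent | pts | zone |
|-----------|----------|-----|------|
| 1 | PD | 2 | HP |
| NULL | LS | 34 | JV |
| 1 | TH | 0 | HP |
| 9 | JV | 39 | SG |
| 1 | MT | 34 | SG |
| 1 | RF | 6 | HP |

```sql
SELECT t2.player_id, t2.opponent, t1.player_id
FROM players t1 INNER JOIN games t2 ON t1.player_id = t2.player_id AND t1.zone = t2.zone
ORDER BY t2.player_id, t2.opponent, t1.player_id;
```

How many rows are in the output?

4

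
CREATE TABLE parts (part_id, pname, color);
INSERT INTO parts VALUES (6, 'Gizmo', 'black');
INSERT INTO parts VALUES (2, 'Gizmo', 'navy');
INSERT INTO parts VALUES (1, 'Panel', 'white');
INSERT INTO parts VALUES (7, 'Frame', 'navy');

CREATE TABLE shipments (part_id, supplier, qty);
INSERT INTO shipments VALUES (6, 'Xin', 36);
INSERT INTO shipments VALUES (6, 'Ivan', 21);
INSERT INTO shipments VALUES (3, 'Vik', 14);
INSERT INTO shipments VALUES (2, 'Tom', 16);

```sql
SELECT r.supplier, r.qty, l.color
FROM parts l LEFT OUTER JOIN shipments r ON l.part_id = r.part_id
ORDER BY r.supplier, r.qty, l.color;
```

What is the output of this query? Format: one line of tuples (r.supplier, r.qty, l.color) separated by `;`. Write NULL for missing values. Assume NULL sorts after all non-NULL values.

LEFT JOIN keeps every row from `parts`; unmatched rows get NULL for `shipments`'s columns.
Matching on l.part_id = r.part_id.
- part_id=6: 2 matching r row(s), so 2 row(s) emitted.
- part_id=2: 1 matching r row(s), so 1 row(s) emitted.
- part_id=1: no r row matches, row kept with r columns NULL.
- part_id=7: no r row matches, row kept with r columns NULL.
After projecting and ordering:
r.supplier | r.qty | l.color
Ivan | 21 | black
Tom | 16 | navy
Xin | 36 | black
NULL | NULL | navy
NULL | NULL | white

(Ivan, 21, black); (Tom, 16, navy); (Xin, 36, black); (NULL, NULL, navy); (NULL, NULL, white)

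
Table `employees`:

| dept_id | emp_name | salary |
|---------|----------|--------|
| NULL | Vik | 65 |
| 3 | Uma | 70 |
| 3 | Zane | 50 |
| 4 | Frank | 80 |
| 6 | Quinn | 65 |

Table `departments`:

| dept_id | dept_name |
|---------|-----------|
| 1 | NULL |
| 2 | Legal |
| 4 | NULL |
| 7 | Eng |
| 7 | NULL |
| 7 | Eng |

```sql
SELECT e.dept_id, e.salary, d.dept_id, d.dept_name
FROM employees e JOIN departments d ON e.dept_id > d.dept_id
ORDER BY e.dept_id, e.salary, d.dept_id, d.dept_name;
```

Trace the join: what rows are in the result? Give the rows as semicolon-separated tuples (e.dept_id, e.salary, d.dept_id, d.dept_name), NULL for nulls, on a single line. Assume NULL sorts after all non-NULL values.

(3, 50, 1, NULL); (3, 50, 2, Legal); (3, 70, 1, NULL); (3, 70, 2, Legal); (4, 80, 1, NULL); (4, 80, 2, Legal); (6, 65, 1, NULL); (6, 65, 2, Legal); (6, 65, 4, NULL)

INNER JOIN keeps only pairs where the ON condition holds.
Matching on e.dept_id > d.dept_id. A NULL in a compared column never satisfies the condition.
- dept_id=NULL: no matching d row, dropped.
- dept_id=3: 2 matching d row(s), so 2 row(s) emitted.
- dept_id=3: 2 matching d row(s), so 2 row(s) emitted.
- dept_id=4: 2 matching d row(s), so 2 row(s) emitted.
- dept_id=6: 3 matching d row(s), so 3 row(s) emitted.
After projecting and ordering:
e.dept_id | e.salary | d.dept_id | d.dept_name
3 | 50 | 1 | NULL
3 | 50 | 2 | Legal
3 | 70 | 1 | NULL
3 | 70 | 2 | Legal
4 | 80 | 1 | NULL
4 | 80 | 2 | Legal
6 | 65 | 1 | NULL
6 | 65 | 2 | Legal
6 | 65 | 4 | NULL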